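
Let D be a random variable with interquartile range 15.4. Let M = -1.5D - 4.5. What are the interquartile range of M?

Under M = aD + b, IQR(M) = |a|·IQR(D) = |-1.5|·15.4 = 23.1 (shifts cancel; spread scales by |a|).

IQR(M) = 23.1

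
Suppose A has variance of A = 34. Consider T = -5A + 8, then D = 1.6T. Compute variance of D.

variance of T = (-5)²·34 = 850.
variance of D = 1.6²·850 = 2176.

variance of D = 2176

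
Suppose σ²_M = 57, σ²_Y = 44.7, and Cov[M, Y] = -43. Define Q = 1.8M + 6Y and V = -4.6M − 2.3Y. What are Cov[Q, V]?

Cov[Q, V] = 276

By bilinearity, Cov[Q, V] = ac·σ²_M + bd·σ²_Y + (ad+bc)·Cov[M, Y], with a=1.8, b=6, c=-4.6, d=-2.3.
ac·σ²_M = 1.8·(-4.6)·57 = -471.96
bd·σ²_Y = 6·(-2.3)·44.7 = -616.86
(ad+bc)·Cov[M, Y] = (-31.74)·(-43) = 1364.82
Cov[Q, V] = -471.96 + (-616.86) + 1364.82 = 276.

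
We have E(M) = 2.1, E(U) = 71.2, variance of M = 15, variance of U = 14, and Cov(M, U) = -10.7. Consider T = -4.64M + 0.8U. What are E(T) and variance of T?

E(T) = (-4.64)·E(M) + 0.8·E(U) = (-4.64)·2.1 + 0.8·71.2 = 47.216.
variance of T = a²·variance of M + b²·variance of U + 2ab·Cov(M, U) with a = -4.64, b = 0.8.
= (-4.64)²·15 + 0.8²·14 + 2·(-4.64)·0.8·(-10.7)
= 322.944 + 8.96 + 79.4368 = 411.3408.

E(T) = 47.216, variance of T = 411.3408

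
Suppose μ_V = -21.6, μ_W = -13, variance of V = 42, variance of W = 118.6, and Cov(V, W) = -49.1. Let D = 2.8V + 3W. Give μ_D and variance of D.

μ_D = -99.48, variance of D = 571.8

μ_D = 2.8·μ_V + 3·μ_W = 2.8·(-21.6) + 3·(-13) = -99.48.
variance of D = a²·variance of V + b²·variance of W + 2ab·Cov(V, W) with a = 2.8, b = 3.
= 2.8²·42 + 3²·118.6 + 2·2.8·3·(-49.1)
= 329.28 + 1067.4 + (-824.88) = 571.8.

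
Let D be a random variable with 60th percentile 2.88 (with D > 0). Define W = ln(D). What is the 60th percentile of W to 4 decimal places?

ln(D) is increasing, so P_{60}(W) = g(P_{60}(D)) ≈ 1.0578.

60th percentile of W = 1.0578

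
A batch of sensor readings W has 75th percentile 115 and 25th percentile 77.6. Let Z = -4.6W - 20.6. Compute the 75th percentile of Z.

Since a = -4.6 < 0 the transformation is decreasing, reversing order: the 75th percentile of Z corresponds to the 25th percentile of W.
So P_{75}(Z) = a·P_{25}(W) + b = (-4.6)·77.6 + (-20.6) = -377.56.

75th percentile of Z = -377.56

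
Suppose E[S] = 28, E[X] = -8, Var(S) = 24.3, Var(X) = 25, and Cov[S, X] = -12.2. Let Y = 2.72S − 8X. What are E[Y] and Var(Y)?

E[Y] = 2.72·E[S] + (-8)·E[X] = 2.72·28 + (-8)·(-8) = 140.16.
Var(Y) = a²·Var(S) + b²·Var(X) + 2ab·Cov[S, X] with a = 2.72, b = -8.
= 2.72²·24.3 + (-8)²·25 + 2·2.72·(-8)·(-12.2)
= 179.78112 + 1600 + 530.944 = 2310.72512.

E[Y] = 140.16, Var(Y) = 2310.72512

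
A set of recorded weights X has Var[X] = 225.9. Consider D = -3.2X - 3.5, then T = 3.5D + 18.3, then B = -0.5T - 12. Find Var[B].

Var[D] = (-3.2)²·225.9 = 2313.216.
Var[T] = 3.5²·2313.216 = 28336.896.
Var[B] = (-0.5)²·28336.896 = 7084.224.

Var[B] = 7084.224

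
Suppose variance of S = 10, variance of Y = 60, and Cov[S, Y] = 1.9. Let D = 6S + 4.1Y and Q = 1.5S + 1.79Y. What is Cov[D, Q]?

Cov[D, Q] = 562.431

By bilinearity, Cov[D, Q] = ac·variance of S + bd·variance of Y + (ad+bc)·Cov[S, Y], with a=6, b=4.1, c=1.5, d=1.79.
ac·variance of S = 6·1.5·10 = 90
bd·variance of Y = 4.1·1.79·60 = 440.34
(ad+bc)·Cov[S, Y] = (16.89)·1.9 = 32.091
Cov[D, Q] = 90 + 440.34 + 32.091 = 562.431.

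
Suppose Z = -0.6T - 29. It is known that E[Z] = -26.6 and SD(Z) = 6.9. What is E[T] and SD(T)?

E[T] = -4, SD(T) = 11.5

From Z = -0.6T - 29: E[Z] = a·E[T] + b, so E[T] = (E[Z] − b)/a = (-26.6 − (-29))/(-0.6) = -4.
SD(Z) = |a|·SD(T), so SD(T) = 6.9/|-0.6| = 11.5.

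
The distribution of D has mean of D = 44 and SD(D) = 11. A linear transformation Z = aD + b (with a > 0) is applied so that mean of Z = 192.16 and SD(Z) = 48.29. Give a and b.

SD(Z) = a·SD(D) (a > 0), so a = 48.29/11 = 4.39.
mean of Z = a·mean of D + b, so b = 192.16 − 4.39·44 = -1.

a = 4.39, b = -1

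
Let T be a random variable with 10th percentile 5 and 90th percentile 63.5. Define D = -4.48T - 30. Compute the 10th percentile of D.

10th percentile of D = -314.48

Since a = -4.48 < 0 the transformation is decreasing, reversing order: the 10th percentile of D corresponds to the 90th percentile of T.
So P_{10}(D) = a·P_{90}(T) + b = (-4.48)·63.5 + (-30) = -314.48.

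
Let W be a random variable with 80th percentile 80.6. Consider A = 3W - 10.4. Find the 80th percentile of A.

Since a = 3 > 0 the transformation is increasing, so the 80th percentile of A = a·(P_{80} of W) + b = 3·80.6 + (-10.4) = 231.4.

80th percentile of A = 231.4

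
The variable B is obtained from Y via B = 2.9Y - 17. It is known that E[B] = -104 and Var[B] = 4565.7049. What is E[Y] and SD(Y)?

From B = 2.9Y - 17: E[B] = a·E[Y] + b, so E[Y] = (E[B] − b)/a = (-104 − (-17))/2.9 = -30.
SD(B) = √4565.7049 = 67.57.
SD(B) = |a|·SD(Y), so SD(Y) = 67.57/|2.9| = 23.3.

E[Y] = -30, SD(Y) = 23.3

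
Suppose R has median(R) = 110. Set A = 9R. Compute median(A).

A linear map preserves order up to sign, so median(A) = a·median(R) + b = 9·110 = 990.

median(A) = 990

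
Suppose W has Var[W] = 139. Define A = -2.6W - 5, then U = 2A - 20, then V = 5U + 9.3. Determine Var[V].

Var[V] = 93964

Var[A] = (-2.6)²·139 = 939.64.
Var[U] = 2²·939.64 = 3758.56.
Var[V] = 5²·3758.56 = 93964.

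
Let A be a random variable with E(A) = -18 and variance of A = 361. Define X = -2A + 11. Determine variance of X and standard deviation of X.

variance of X = 1444, standard deviation of X = 38

X = -2A + 11 is linear with a = -2, b = 11.
variance of X = a²·variance of A = (-2)²·361 = 1444 (the additive constant 11 does not affect variance).
standard deviation of A = √361 = 19.
standard deviation of X = |a|·standard deviation of A = |-2|·19 = 38.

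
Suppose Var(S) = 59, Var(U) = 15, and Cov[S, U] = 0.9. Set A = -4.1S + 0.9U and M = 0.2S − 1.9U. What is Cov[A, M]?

Cov[A, M] = -66.857

By bilinearity, Cov[A, M] = ac·Var(S) + bd·Var(U) + (ad+bc)·Cov[S, U], with a=-4.1, b=0.9, c=0.2, d=-1.9.
ac·Var(S) = (-4.1)·0.2·59 = -48.38
bd·Var(U) = 0.9·(-1.9)·15 = -25.65
(ad+bc)·Cov[S, U] = (7.97)·0.9 = 7.173
Cov[A, M] = -48.38 + (-25.65) + 7.173 = -66.857.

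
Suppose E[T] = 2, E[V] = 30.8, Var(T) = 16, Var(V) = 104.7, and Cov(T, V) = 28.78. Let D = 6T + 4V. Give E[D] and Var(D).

E[D] = 135.2, Var(D) = 3632.64

E[D] = 6·E[T] + 4·E[V] = 6·2 + 4·30.8 = 135.2.
Var(D) = a²·Var(T) + b²·Var(V) + 2ab·Cov(T, V) with a = 6, b = 4.
= 6²·16 + 4²·104.7 + 2·6·4·28.78
= 576 + 1675.2 + 1381.44 = 3632.64.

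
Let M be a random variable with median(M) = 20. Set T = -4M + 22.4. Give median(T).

A linear map preserves order up to sign, so median(T) = a·median(M) + b = (-4)·20 + 22.4 = -57.6.

median(T) = -57.6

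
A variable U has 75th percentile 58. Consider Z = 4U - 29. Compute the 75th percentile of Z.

Since a = 4 > 0 the transformation is increasing, so the 75th percentile of Z = a·(P_{75} of U) + b = 4·58 + (-29) = 203.

75th percentile of Z = 203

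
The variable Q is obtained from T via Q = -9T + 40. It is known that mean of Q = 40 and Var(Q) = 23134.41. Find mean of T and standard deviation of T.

From Q = -9T + 40: mean of Q = a·mean of T + b, so mean of T = (mean of Q − b)/a = (40 − 40)/(-9) = 0.
standard deviation of Q = √23134.41 = 152.1.
standard deviation of Q = |a|·standard deviation of T, so standard deviation of T = 152.1/|-9| = 16.9.

mean of T = 0, standard deviation of T = 16.9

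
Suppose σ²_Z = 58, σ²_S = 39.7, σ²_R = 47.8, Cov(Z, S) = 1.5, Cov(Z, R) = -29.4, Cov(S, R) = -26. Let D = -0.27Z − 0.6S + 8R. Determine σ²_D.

σ²_D = a²·σ²_Z + b²·σ²_S + c²·σ²_R + 2ab·Cov(Z, S) + 2ac·Cov(Z, R) + 2bc·Cov(S, R), with a = -0.27, b = -0.6, c = 8.
= 4.2282 + 14.292 + 3059.2 + 0.486 + 127.008 + 249.6
= 3454.8142.

σ²_D = 3454.8142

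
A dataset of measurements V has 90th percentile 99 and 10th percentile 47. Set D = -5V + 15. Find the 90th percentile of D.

90th percentile of D = -220

Since a = -5 < 0 the transformation is decreasing, reversing order: the 90th percentile of D corresponds to the 10th percentile of V.
So P_{90}(D) = a·P_{10}(V) + b = (-5)·47 + 15 = -220.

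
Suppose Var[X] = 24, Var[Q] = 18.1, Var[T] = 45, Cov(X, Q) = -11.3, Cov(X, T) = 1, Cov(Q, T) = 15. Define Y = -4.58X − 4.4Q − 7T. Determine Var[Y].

Var[Y] = 3591.5344

Var[Y] = a²·Var[X] + b²·Var[Q] + c²·Var[T] + 2ab·Cov(X, Q) + 2ac·Cov(X, T) + 2bc·Cov(Q, T), with a = -4.58, b = -4.4, c = -7.
= 503.4336 + 350.416 + 2205 + (-455.4352) + 64.12 + 924
= 3591.5344.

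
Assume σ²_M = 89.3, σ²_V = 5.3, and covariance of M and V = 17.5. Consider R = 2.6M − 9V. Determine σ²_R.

σ²_R = a²·σ²_M + b²·σ²_V + 2ab·covariance of M and V with a = 2.6, b = -9.
= 2.6²·89.3 + (-9)²·5.3 + 2·2.6·(-9)·17.5
= 603.668 + 429.3 + (-819) = 213.968.

σ²_R = 213.968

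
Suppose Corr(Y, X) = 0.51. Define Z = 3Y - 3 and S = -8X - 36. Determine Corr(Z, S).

Corr(Z, S) = -0.51

Linear rescalings preserve |correlation|; the slopes 3 and -8 have opposite signs, so the correlation flips sign: Corr(Z, S) = −Corr(Y, X) = -0.51.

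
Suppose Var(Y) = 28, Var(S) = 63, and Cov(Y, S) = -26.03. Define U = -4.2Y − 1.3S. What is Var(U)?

Var(U) = 316.1424

Var(U) = a²·Var(Y) + b²·Var(S) + 2ab·Cov(Y, S) with a = -4.2, b = -1.3.
= (-4.2)²·28 + (-1.3)²·63 + 2·(-4.2)·(-1.3)·(-26.03)
= 493.92 + 106.47 + (-284.2476) = 316.1424.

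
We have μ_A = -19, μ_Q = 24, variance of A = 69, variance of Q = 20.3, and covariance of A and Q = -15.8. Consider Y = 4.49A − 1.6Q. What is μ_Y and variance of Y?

μ_Y = -123.71, variance of Y = 1670.0293

μ_Y = 4.49·μ_A + (-1.6)·μ_Q = 4.49·(-19) + (-1.6)·24 = -123.71.
variance of Y = a²·variance of A + b²·variance of Q + 2ab·covariance of A and Q with a = 4.49, b = -1.6.
= 4.49²·69 + (-1.6)²·20.3 + 2·4.49·(-1.6)·(-15.8)
= 1391.0469 + 51.968 + 227.0144 = 1670.0293.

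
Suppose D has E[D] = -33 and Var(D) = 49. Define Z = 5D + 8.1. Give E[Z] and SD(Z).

E[Z] = -156.9, SD(Z) = 35

Z = 5D + 8.1 is linear with a = 5, b = 8.1.
E[Z] = a·E[D] + b = 5·(-33) + 8.1 = -156.9.
SD(D) = √49 = 7.
SD(Z) = |a|·SD(D) = |5|·7 = 35.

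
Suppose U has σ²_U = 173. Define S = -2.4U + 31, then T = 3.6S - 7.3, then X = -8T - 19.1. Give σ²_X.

σ²_S = (-2.4)²·173 = 996.48.
σ²_T = 3.6²·996.48 = 12914.3808.
σ²_X = (-8)²·12914.3808 = 826520.3712.

σ²_X = 826520.3712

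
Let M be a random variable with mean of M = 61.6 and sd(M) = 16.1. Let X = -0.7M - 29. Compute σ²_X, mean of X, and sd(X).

σ²_X = 127.0129, mean of X = -72.12, sd(X) = 11.27

X = -0.7M - 29 is linear with a = -0.7, b = -29.
σ²_M = 16.1² = 259.21.
σ²_X = a²·σ²_M = (-0.7)²·259.21 = 127.0129 (the additive constant -29 does not affect variance).
mean of X = a·mean of M + b = (-0.7)·61.6 + (-29) = -72.12.
sd(X) = |a|·sd(M) = |-0.7|·16.1 = 11.27.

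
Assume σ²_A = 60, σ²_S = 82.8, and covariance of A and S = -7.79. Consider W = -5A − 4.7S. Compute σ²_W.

σ²_W = a²·σ²_A + b²·σ²_S + 2ab·covariance of A and S with a = -5, b = -4.7.
= (-5)²·60 + (-4.7)²·82.8 + 2·(-5)·(-4.7)·(-7.79)
= 1500 + 1829.052 + (-366.13) = 2962.922.

σ²_W = 2962.922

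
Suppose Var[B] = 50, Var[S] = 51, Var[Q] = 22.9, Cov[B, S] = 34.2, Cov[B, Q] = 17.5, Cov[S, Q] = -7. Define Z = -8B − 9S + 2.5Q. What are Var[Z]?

Var[Z] = a²·Var[B] + b²·Var[S] + c²·Var[Q] + 2ab·Cov[B, S] + 2ac·Cov[B, Q] + 2bc·Cov[S, Q], with a = -8, b = -9, c = 2.5.
= 3200 + 4131 + 143.125 + 4924.8 + (-700) + 315
= 12013.925.

Var[Z] = 12013.925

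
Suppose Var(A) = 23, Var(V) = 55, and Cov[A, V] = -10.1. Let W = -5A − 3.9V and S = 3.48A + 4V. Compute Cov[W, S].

By bilinearity, Cov[W, S] = ac·Var(A) + bd·Var(V) + (ad+bc)·Cov[A, V], with a=-5, b=-3.9, c=3.48, d=4.
ac·Var(A) = (-5)·3.48·23 = -400.2
bd·Var(V) = (-3.9)·4·55 = -858
(ad+bc)·Cov[A, V] = (-33.572)·(-10.1) = 339.0772
Cov[W, S] = -400.2 + (-858) + 339.0772 = -919.1228.

Cov[W, S] = -919.1228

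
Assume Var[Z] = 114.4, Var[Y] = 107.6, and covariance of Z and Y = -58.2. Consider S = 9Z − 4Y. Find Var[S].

Var[S] = 15178.4

Var[S] = a²·Var[Z] + b²·Var[Y] + 2ab·covariance of Z and Y with a = 9, b = -4.
= 9²·114.4 + (-4)²·107.6 + 2·9·(-4)·(-58.2)
= 9266.4 + 1721.6 + 4190.4 = 15178.4.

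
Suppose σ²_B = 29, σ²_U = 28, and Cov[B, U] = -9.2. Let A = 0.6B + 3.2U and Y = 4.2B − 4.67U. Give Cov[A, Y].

Cov[A, Y] = -443.2216

By bilinearity, Cov[A, Y] = ac·σ²_B + bd·σ²_U + (ad+bc)·Cov[B, U], with a=0.6, b=3.2, c=4.2, d=-4.67.
ac·σ²_B = 0.6·4.2·29 = 73.08
bd·σ²_U = 3.2·(-4.67)·28 = -418.432
(ad+bc)·Cov[B, U] = (10.638)·(-9.2) = -97.8696
Cov[A, Y] = 73.08 + (-418.432) + (-97.8696) = -443.2216.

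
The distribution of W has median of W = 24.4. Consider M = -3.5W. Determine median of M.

A linear map preserves order up to sign, so median of M = a·median of W + b = (-3.5)·24.4 = -85.4.

median of M = -85.4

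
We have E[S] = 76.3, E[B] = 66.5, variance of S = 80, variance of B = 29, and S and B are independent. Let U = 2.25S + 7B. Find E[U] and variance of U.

E[U] = 2.25·E[S] + 7·E[B] = 2.25·76.3 + 7·66.5 = 637.175.
variance of U = a²·variance of S + b²·variance of B + 2ab·Cov[S, B] with a = 2.25, b = 7.
Independence gives Cov[S, B] = 0.
= 2.25²·80 + 7²·29 + 2·2.25·7·0
= 405 + 1421 + 0 = 1826.

E[U] = 637.175, variance of U = 1826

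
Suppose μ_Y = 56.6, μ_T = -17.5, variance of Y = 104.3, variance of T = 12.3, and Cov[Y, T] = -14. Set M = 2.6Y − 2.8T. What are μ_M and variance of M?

μ_M = 2.6·μ_Y + (-2.8)·μ_T = 2.6·56.6 + (-2.8)·(-17.5) = 196.16.
variance of M = a²·variance of Y + b²·variance of T + 2ab·Cov[Y, T] with a = 2.6, b = -2.8.
= 2.6²·104.3 + (-2.8)²·12.3 + 2·2.6·(-2.8)·(-14)
= 705.068 + 96.432 + 203.84 = 1005.34.

μ_M = 196.16, variance of M = 1005.34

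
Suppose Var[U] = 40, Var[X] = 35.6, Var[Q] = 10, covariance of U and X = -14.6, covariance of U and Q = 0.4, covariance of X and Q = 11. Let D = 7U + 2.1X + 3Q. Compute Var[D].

Var[D] = 1933.156

Var[D] = a²·Var[U] + b²·Var[X] + c²·Var[Q] + 2ab·covariance of U and X + 2ac·covariance of U and Q + 2bc·covariance of X and Q, with a = 7, b = 2.1, c = 3.
= 1960 + 156.996 + 90 + (-429.24) + 16.8 + 138.6
= 1933.156.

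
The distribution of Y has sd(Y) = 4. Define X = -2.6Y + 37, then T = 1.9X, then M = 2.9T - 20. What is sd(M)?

sd(M) = 57.304

sd(X) = |-2.6|·4 = 10.4.
sd(T) = |1.9|·10.4 = 19.76.
sd(M) = |2.9|·19.76 = 57.304.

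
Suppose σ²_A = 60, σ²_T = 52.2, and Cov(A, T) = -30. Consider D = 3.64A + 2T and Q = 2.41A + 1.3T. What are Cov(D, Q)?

Cov(D, Q) = 375.504

By bilinearity, Cov(D, Q) = ac·σ²_A + bd·σ²_T + (ad+bc)·Cov(A, T), with a=3.64, b=2, c=2.41, d=1.3.
ac·σ²_A = 3.64·2.41·60 = 526.344
bd·σ²_T = 2·1.3·52.2 = 135.72
(ad+bc)·Cov(A, T) = (9.552)·(-30) = -286.56
Cov(D, Q) = 526.344 + 135.72 + (-286.56) = 375.504.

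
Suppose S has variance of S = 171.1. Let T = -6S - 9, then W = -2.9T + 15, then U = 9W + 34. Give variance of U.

variance of U = 4195981.116

variance of T = (-6)²·171.1 = 6159.6.
variance of W = (-2.9)²·6159.6 = 51802.236.
variance of U = 9²·51802.236 = 4195981.116.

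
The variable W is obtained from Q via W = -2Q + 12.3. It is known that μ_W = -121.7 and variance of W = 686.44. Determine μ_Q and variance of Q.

μ_Q = 67, variance of Q = 171.61

From W = -2Q + 12.3: μ_W = a·μ_Q + b, so μ_Q = (μ_W − b)/a = (-121.7 − 12.3)/(-2) = 67.
variance of W = a²·variance of Q, so variance of Q = 686.44/(-2)² = 171.61.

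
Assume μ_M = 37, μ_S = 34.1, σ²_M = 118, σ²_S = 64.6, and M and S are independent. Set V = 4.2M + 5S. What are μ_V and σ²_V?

μ_V = 325.9, σ²_V = 3696.52

μ_V = 4.2·μ_M + 5·μ_S = 4.2·37 + 5·34.1 = 325.9.
σ²_V = a²·σ²_M + b²·σ²_S + 2ab·covariance of M and S with a = 4.2, b = 5.
Independence gives covariance of M and S = 0.
= 4.2²·118 + 5²·64.6 + 2·4.2·5·0
= 2081.52 + 1615 + 0 = 3696.52.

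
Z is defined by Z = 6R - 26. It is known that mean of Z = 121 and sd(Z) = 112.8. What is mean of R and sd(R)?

mean of R = 24.5, sd(R) = 18.8

From Z = 6R - 26: mean of Z = a·mean of R + b, so mean of R = (mean of Z − b)/a = (121 − (-26))/6 = 24.5.
sd(Z) = |a|·sd(R), so sd(R) = 112.8/|6| = 18.8.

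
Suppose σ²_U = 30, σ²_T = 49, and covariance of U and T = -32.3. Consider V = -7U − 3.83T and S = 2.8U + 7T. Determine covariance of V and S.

By bilinearity, covariance of V and S = ac·σ²_U + bd·σ²_T + (ad+bc)·covariance of U and T, with a=-7, b=-3.83, c=2.8, d=7.
ac·σ²_U = (-7)·2.8·30 = -588
bd·σ²_T = (-3.83)·7·49 = -1313.69
(ad+bc)·covariance of U and T = (-59.724)·(-32.3) = 1929.0852
covariance of V and S = -588 + (-1313.69) + 1929.0852 = 27.3952.

covariance of V and S = 27.3952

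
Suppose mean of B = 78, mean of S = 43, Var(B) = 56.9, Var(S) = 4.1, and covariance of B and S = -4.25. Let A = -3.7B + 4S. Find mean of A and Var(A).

mean of A = -116.6, Var(A) = 970.361

mean of A = (-3.7)·mean of B + 4·mean of S = (-3.7)·78 + 4·43 = -116.6.
Var(A) = a²·Var(B) + b²·Var(S) + 2ab·covariance of B and S with a = -3.7, b = 4.
= (-3.7)²·56.9 + 4²·4.1 + 2·(-3.7)·4·(-4.25)
= 778.961 + 65.6 + 125.8 = 970.361.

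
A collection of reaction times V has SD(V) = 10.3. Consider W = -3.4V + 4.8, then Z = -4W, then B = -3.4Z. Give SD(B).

SD(W) = |-3.4|·10.3 = 35.02.
SD(Z) = |-4|·35.02 = 140.08.
SD(B) = |-3.4|·140.08 = 476.272.

SD(B) = 476.272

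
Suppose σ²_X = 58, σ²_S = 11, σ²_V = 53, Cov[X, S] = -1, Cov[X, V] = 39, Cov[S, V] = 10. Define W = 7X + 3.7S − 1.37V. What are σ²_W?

σ²_W = a²·σ²_X + b²·σ²_S + c²·σ²_V + 2ab·Cov[X, S] + 2ac·Cov[X, V] + 2bc·Cov[S, V], with a = 7, b = 3.7, c = -1.37.
= 2842 + 150.59 + 99.4757 + (-51.8) + (-748.02) + (-101.38)
= 2190.8657.

σ²_W = 2190.8657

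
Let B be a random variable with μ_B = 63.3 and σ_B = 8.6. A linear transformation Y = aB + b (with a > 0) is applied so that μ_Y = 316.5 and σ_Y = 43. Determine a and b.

a = 5, b = 0

σ_Y = a·σ_B (a > 0), so a = 43/8.6 = 5.
μ_Y = a·μ_B + b, so b = 316.5 − 5·63.3 = 0.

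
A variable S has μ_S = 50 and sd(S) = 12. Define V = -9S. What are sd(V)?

sd(V) = 108

V = -9S is linear with a = -9, b = 0.
sd(V) = |a|·sd(S) = |-9|·12 = 108.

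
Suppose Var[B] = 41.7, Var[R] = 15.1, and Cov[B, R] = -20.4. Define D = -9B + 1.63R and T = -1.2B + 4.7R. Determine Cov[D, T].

By bilinearity, Cov[D, T] = ac·Var[B] + bd·Var[R] + (ad+bc)·Cov[B, R], with a=-9, b=1.63, c=-1.2, d=4.7.
ac·Var[B] = (-9)·(-1.2)·41.7 = 450.36
bd·Var[R] = 1.63·4.7·15.1 = 115.6811
(ad+bc)·Cov[B, R] = (-44.256)·(-20.4) = 902.8224
Cov[D, T] = 450.36 + 115.6811 + 902.8224 = 1468.8635.

Cov[D, T] = 1468.8635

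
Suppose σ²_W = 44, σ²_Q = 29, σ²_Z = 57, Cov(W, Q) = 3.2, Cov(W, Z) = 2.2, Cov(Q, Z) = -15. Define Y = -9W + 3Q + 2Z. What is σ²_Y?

σ²_Y = a²·σ²_W + b²·σ²_Q + c²·σ²_Z + 2ab·Cov(W, Q) + 2ac·Cov(W, Z) + 2bc·Cov(Q, Z), with a = -9, b = 3, c = 2.
= 3564 + 261 + 228 + (-172.8) + (-79.2) + (-180)
= 3621.

σ²_Y = 3621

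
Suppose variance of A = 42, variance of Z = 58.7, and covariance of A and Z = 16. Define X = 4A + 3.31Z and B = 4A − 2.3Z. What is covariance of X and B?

By bilinearity, covariance of X and B = ac·variance of A + bd·variance of Z + (ad+bc)·covariance of A and Z, with a=4, b=3.31, c=4, d=-2.3.
ac·variance of A = 4·4·42 = 672
bd·variance of Z = 3.31·(-2.3)·58.7 = -446.8831
(ad+bc)·covariance of A and Z = (4.04)·16 = 64.64
covariance of X and B = 672 + (-446.8831) + 64.64 = 289.7569.

covariance of X and B = 289.7569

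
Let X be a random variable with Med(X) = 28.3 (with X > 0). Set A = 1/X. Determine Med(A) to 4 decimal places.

Med(A) = 0.0353

1/X is monotone on this domain, so Med(A) = 1/(28.3) ≈ 0.0353.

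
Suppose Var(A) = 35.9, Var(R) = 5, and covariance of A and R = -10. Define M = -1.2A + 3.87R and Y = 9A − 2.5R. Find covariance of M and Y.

covariance of M and Y = -814.395

By bilinearity, covariance of M and Y = ac·Var(A) + bd·Var(R) + (ad+bc)·covariance of A and R, with a=-1.2, b=3.87, c=9, d=-2.5.
ac·Var(A) = (-1.2)·9·35.9 = -387.72
bd·Var(R) = 3.87·(-2.5)·5 = -48.375
(ad+bc)·covariance of A and R = (37.83)·(-10) = -378.3
covariance of M and Y = -387.72 + (-48.375) + (-378.3) = -814.395.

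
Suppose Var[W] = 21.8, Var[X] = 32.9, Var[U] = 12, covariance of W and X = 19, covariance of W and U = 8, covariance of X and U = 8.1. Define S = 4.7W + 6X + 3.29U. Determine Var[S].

Var[S] = 3434.6472

Var[S] = a²·Var[W] + b²·Var[X] + c²·Var[U] + 2ab·covariance of W and X + 2ac·covariance of W and U + 2bc·covariance of X and U, with a = 4.7, b = 6, c = 3.29.
= 481.562 + 1184.4 + 129.8892 + 1071.6 + 247.408 + 319.788
= 3434.6472.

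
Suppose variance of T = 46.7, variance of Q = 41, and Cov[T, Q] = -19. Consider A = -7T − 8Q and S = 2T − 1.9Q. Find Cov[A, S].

By bilinearity, Cov[A, S] = ac·variance of T + bd·variance of Q + (ad+bc)·Cov[T, Q], with a=-7, b=-8, c=2, d=-1.9.
ac·variance of T = (-7)·2·46.7 = -653.8
bd·variance of Q = (-8)·(-1.9)·41 = 623.2
(ad+bc)·Cov[T, Q] = (-2.7)·(-19) = 51.3
Cov[A, S] = -653.8 + 623.2 + 51.3 = 20.7.

Cov[A, S] = 20.7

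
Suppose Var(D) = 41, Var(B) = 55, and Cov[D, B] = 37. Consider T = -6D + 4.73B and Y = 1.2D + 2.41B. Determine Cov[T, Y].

Cov[T, Y] = 6.7535

By bilinearity, Cov[T, Y] = ac·Var(D) + bd·Var(B) + (ad+bc)·Cov[D, B], with a=-6, b=4.73, c=1.2, d=2.41.
ac·Var(D) = (-6)·1.2·41 = -295.2
bd·Var(B) = 4.73·2.41·55 = 626.9615
(ad+bc)·Cov[D, B] = (-8.784)·37 = -325.008
Cov[T, Y] = -295.2 + 626.9615 + (-325.008) = 6.7535.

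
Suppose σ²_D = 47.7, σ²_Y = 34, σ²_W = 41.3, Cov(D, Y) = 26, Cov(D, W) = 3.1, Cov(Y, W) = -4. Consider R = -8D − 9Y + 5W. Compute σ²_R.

σ²_R = 10695.3

σ²_R = a²·σ²_D + b²·σ²_Y + c²·σ²_W + 2ab·Cov(D, Y) + 2ac·Cov(D, W) + 2bc·Cov(Y, W), with a = -8, b = -9, c = 5.
= 3052.8 + 2754 + 1032.5 + 3744 + (-248) + 360
= 10695.3.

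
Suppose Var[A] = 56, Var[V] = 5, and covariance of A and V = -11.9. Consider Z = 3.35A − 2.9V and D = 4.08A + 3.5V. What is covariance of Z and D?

By bilinearity, covariance of Z and D = ac·Var[A] + bd·Var[V] + (ad+bc)·covariance of A and V, with a=3.35, b=-2.9, c=4.08, d=3.5.
ac·Var[A] = 3.35·4.08·56 = 765.408
bd·Var[V] = (-2.9)·3.5·5 = -50.75
(ad+bc)·covariance of A and V = (-0.107)·(-11.9) = 1.2733
covariance of Z and D = 765.408 + (-50.75) + 1.2733 = 715.9313.

covariance of Z and D = 715.9313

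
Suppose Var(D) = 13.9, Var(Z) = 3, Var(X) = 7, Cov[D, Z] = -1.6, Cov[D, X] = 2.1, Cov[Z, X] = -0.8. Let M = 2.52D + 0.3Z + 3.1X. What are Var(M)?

Var(M) = 184.71376

Var(M) = a²·Var(D) + b²·Var(Z) + c²·Var(X) + 2ab·Cov[D, Z] + 2ac·Cov[D, X] + 2bc·Cov[Z, X], with a = 2.52, b = 0.3, c = 3.1.
= 88.27056 + 0.27 + 67.27 + (-2.4192) + 32.8104 + (-1.488)
= 184.71376.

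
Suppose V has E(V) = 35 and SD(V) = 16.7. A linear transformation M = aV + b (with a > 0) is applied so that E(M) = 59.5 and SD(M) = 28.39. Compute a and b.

a = 1.7, b = 0

SD(M) = a·SD(V) (a > 0), so a = 28.39/16.7 = 1.7.
E(M) = a·E(V) + b, so b = 59.5 − 1.7·35 = 0.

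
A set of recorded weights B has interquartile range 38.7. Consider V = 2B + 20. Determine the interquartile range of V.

Under V = aB + b, IQR(V) = |a|·IQR(B) = |2|·38.7 = 77.4 (shifts cancel; spread scales by |a|).

IQR(V) = 77.4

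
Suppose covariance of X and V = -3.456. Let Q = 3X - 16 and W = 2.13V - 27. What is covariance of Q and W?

covariance of Q and W = a·c·covariance of X and V = 3·2.13·(-3.456) = -22.08384. Additive constants drop out.

covariance of Q and W = -22.08384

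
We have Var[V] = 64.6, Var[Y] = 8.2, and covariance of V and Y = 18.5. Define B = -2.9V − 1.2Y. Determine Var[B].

Var[B] = 683.854

Var[B] = a²·Var[V] + b²·Var[Y] + 2ab·covariance of V and Y with a = -2.9, b = -1.2.
= (-2.9)²·64.6 + (-1.2)²·8.2 + 2·(-2.9)·(-1.2)·18.5
= 543.286 + 11.808 + 128.76 = 683.854.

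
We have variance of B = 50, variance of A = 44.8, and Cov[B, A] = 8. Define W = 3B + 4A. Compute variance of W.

variance of W = a²·variance of B + b²·variance of A + 2ab·Cov[B, A] with a = 3, b = 4.
= 3²·50 + 4²·44.8 + 2·3·4·8
= 450 + 716.8 + 192 = 1358.8.

variance of W = 1358.8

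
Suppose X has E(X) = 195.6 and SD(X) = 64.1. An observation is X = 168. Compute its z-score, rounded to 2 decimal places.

z = (X − E(X)) / SD(X) = (168 − 195.6) / 64.1 ≈ -0.43.

z = -0.43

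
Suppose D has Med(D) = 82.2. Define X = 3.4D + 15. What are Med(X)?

Med(X) = 294.48

A linear map preserves order up to sign, so Med(X) = a·Med(D) + b = 3.4·82.2 + 15 = 294.48.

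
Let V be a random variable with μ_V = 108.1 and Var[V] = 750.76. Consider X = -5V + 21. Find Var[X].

Var[X] = 18769

X = -5V + 21 is linear with a = -5, b = 21.
Var[X] = a²·Var[V] = (-5)²·750.76 = 18769 (the additive constant 21 does not affect variance).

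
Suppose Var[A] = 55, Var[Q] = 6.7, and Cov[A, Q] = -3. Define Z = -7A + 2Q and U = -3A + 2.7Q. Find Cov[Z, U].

By bilinearity, Cov[Z, U] = ac·Var[A] + bd·Var[Q] + (ad+bc)·Cov[A, Q], with a=-7, b=2, c=-3, d=2.7.
ac·Var[A] = (-7)·(-3)·55 = 1155
bd·Var[Q] = 2·2.7·6.7 = 36.18
(ad+bc)·Cov[A, Q] = (-24.9)·(-3) = 74.7
Cov[Z, U] = 1155 + 36.18 + 74.7 = 1265.88.

Cov[Z, U] = 1265.88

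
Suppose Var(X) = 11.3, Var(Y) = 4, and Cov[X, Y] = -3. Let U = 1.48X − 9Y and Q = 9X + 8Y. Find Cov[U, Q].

Cov[U, Q] = 69.996

By bilinearity, Cov[U, Q] = ac·Var(X) + bd·Var(Y) + (ad+bc)·Cov[X, Y], with a=1.48, b=-9, c=9, d=8.
ac·Var(X) = 1.48·9·11.3 = 150.516
bd·Var(Y) = (-9)·8·4 = -288
(ad+bc)·Cov[X, Y] = (-69.16)·(-3) = 207.48
Cov[U, Q] = 150.516 + (-288) + 207.48 = 69.996.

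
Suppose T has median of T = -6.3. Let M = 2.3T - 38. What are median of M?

median of M = -52.49

A linear map preserves order up to sign, so median of M = a·median of T + b = 2.3·(-6.3) + (-38) = -52.49.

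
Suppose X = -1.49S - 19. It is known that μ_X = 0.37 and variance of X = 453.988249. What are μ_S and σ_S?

μ_S = -13, σ_S = 14.3

From X = -1.49S - 19: μ_X = a·μ_S + b, so μ_S = (μ_X − b)/a = (0.37 − (-19))/(-1.49) = -13.
σ_X = √453.988249 = 21.307.
σ_X = |a|·σ_S, so σ_S = 21.307/|-1.49| = 14.3.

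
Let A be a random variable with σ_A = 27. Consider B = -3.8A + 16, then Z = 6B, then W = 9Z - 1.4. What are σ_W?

σ_B = |-3.8|·27 = 102.6.
σ_Z = |6|·102.6 = 615.6.
σ_W = |9|·615.6 = 5540.4.

σ_W = 5540.4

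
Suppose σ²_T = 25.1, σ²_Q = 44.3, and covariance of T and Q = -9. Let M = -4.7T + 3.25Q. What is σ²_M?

σ²_M = a²·σ²_T + b²·σ²_Q + 2ab·covariance of T and Q with a = -4.7, b = 3.25.
= (-4.7)²·25.1 + 3.25²·44.3 + 2·(-4.7)·3.25·(-9)
= 554.459 + 467.91875 + 274.95 = 1297.32775.

σ²_M = 1297.32775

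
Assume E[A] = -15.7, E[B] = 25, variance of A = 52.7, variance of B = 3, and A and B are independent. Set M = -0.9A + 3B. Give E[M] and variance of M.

E[M] = 89.13, variance of M = 69.687

E[M] = (-0.9)·E[A] + 3·E[B] = (-0.9)·(-15.7) + 3·25 = 89.13.
variance of M = a²·variance of A + b²·variance of B + 2ab·Cov(A, B) with a = -0.9, b = 3.
Independence gives Cov(A, B) = 0.
= (-0.9)²·52.7 + 3²·3 + 2·(-0.9)·3·0
= 42.687 + 27 + 0 = 69.687.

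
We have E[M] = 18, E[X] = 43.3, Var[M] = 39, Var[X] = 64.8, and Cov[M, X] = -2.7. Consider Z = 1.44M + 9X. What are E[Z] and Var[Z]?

E[Z] = 415.62, Var[Z] = 5259.6864

E[Z] = 1.44·E[M] + 9·E[X] = 1.44·18 + 9·43.3 = 415.62.
Var[Z] = a²·Var[M] + b²·Var[X] + 2ab·Cov[M, X] with a = 1.44, b = 9.
= 1.44²·39 + 9²·64.8 + 2·1.44·9·(-2.7)
= 80.8704 + 5248.8 + (-69.984) = 5259.6864.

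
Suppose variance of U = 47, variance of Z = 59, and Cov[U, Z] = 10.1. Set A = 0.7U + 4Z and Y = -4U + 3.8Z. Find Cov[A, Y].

By bilinearity, Cov[A, Y] = ac·variance of U + bd·variance of Z + (ad+bc)·Cov[U, Z], with a=0.7, b=4, c=-4, d=3.8.
ac·variance of U = 0.7·(-4)·47 = -131.6
bd·variance of Z = 4·3.8·59 = 896.8
(ad+bc)·Cov[U, Z] = (-13.34)·10.1 = -134.734
Cov[A, Y] = -131.6 + 896.8 + (-134.734) = 630.466.

Cov[A, Y] = 630.466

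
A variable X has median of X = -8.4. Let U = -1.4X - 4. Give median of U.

median of U = 7.76

A linear map preserves order up to sign, so median of U = a·median of X + b = (-1.4)·(-8.4) + (-4) = 7.76.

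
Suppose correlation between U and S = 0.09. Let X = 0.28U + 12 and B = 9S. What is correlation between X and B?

correlation between X and B = 0.09

Linear rescalings preserve correlation up to sign; here the slopes 0.28 and 9 have the same sign, so correlation between X and B = correlation between U and S = 0.09.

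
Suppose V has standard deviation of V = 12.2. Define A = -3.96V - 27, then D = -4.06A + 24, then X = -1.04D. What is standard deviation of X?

standard deviation of A = |-3.96|·12.2 = 48.312.
standard deviation of D = |-4.06|·48.312 = 196.14672.
standard deviation of X = |-1.04|·196.14672 = 203.9925888.

standard deviation of X = 203.9925888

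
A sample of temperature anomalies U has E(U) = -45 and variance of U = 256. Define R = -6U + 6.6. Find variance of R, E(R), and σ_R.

R = -6U + 6.6 is linear with a = -6, b = 6.6.
variance of R = a²·variance of U = (-6)²·256 = 9216 (the additive constant 6.6 does not affect variance).
E(R) = a·E(U) + b = (-6)·(-45) + 6.6 = 276.6.
σ_U = √256 = 16.
σ_R = |a|·σ_U = |-6|·16 = 96.

variance of R = 9216, E(R) = 276.6, σ_R = 96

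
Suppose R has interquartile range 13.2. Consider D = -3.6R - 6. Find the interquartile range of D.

IQR(D) = 47.52

Under D = aR + b, IQR(D) = |a|·IQR(R) = |-3.6|·13.2 = 47.52 (shifts cancel; spread scales by |a|).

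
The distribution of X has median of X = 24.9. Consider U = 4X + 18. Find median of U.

median of U = 117.6

A linear map preserves order up to sign, so median of U = a·median of X + b = 4·24.9 + 18 = 117.6.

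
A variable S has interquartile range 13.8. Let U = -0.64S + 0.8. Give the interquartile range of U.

Under U = aS + b, IQR(U) = |a|·IQR(S) = |-0.64|·13.8 = 8.832 (shifts cancel; spread scales by |a|).

IQR(U) = 8.832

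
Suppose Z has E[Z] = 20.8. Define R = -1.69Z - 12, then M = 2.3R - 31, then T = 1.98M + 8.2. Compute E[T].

E[R] = (-1.69)·20.8 + (-12) = -47.152.
E[M] = 2.3·(-47.152) + (-31) = -139.4496.
E[T] = 1.98·(-139.4496) + 8.2 = -267.910208.

E[T] = -267.910208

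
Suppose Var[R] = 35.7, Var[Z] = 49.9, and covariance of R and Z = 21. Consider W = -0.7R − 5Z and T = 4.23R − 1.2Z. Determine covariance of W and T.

By bilinearity, covariance of W and T = ac·Var[R] + bd·Var[Z] + (ad+bc)·covariance of R and Z, with a=-0.7, b=-5, c=4.23, d=-1.2.
ac·Var[R] = (-0.7)·4.23·35.7 = -105.7077
bd·Var[Z] = (-5)·(-1.2)·49.9 = 299.4
(ad+bc)·covariance of R and Z = (-20.31)·21 = -426.51
covariance of W and T = -105.7077 + 299.4 + (-426.51) = -232.8177.

covariance of W and T = -232.8177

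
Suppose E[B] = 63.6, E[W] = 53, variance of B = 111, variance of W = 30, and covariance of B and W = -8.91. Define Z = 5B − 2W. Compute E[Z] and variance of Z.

E[Z] = 212, variance of Z = 3073.2

E[Z] = 5·E[B] + (-2)·E[W] = 5·63.6 + (-2)·53 = 212.
variance of Z = a²·variance of B + b²·variance of W + 2ab·covariance of B and W with a = 5, b = -2.
= 5²·111 + (-2)²·30 + 2·5·(-2)·(-8.91)
= 2775 + 120 + 178.2 = 3073.2.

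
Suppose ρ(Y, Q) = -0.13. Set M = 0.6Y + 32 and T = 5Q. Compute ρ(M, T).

ρ(M, T) = -0.13

Linear rescalings preserve correlation up to sign; here the slopes 0.6 and 5 have the same sign, so ρ(M, T) = ρ(Y, Q) = -0.13.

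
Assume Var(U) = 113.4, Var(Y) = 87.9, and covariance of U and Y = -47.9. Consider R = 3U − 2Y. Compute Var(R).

Var(R) = 1947

Var(R) = a²·Var(U) + b²·Var(Y) + 2ab·covariance of U and Y with a = 3, b = -2.
= 3²·113.4 + (-2)²·87.9 + 2·3·(-2)·(-47.9)
= 1020.6 + 351.6 + 574.8 = 1947.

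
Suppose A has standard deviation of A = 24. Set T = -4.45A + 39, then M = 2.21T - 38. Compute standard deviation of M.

standard deviation of M = 236.028

standard deviation of T = |-4.45|·24 = 106.8.
standard deviation of M = |2.21|·106.8 = 236.028.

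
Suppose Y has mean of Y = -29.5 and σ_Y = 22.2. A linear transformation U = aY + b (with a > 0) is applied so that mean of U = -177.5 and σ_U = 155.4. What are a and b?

a = 7, b = 29

σ_U = a·σ_Y (a > 0), so a = 155.4/22.2 = 7.
mean of U = a·mean of Y + b, so b = -177.5 − 7·(-29.5) = 29.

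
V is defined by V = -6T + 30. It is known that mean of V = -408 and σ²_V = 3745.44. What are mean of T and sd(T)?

From V = -6T + 30: mean of V = a·mean of T + b, so mean of T = (mean of V − b)/a = (-408 − 30)/(-6) = 73.
sd(V) = √3745.44 = 61.2.
sd(V) = |a|·sd(T), so sd(T) = 61.2/|-6| = 10.2.

mean of T = 73, sd(T) = 10.2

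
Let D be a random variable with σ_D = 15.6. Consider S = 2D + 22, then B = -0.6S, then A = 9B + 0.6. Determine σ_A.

σ_A = 168.48

σ_S = |2|·15.6 = 31.2.
σ_B = |-0.6|·31.2 = 18.72.
σ_A = |9|·18.72 = 168.48.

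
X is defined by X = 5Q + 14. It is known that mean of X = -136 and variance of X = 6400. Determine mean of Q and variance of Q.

From X = 5Q + 14: mean of X = a·mean of Q + b, so mean of Q = (mean of X − b)/a = (-136 − 14)/5 = -30.
variance of X = a²·variance of Q, so variance of Q = 6400/5² = 256.

mean of Q = -30, variance of Q = 256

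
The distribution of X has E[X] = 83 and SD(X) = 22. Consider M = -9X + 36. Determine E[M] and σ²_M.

M = -9X + 36 is linear with a = -9, b = 36.
E[M] = a·E[X] + b = (-9)·83 + 36 = -711.
σ²_X = 22² = 484.
σ²_M = a²·σ²_X = (-9)²·484 = 39204 (the additive constant 36 does not affect variance).

E[M] = -711, σ²_M = 39204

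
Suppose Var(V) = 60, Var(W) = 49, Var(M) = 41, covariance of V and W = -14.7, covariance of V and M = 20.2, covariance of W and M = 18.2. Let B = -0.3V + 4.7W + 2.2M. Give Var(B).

Var(B) = a²·Var(V) + b²·Var(W) + c²·Var(M) + 2ab·covariance of V and W + 2ac·covariance of V and M + 2bc·covariance of W and M, with a = -0.3, b = 4.7, c = 2.2.
= 5.4 + 1082.41 + 198.44 + 41.454 + (-26.664) + 376.376
= 1677.416.

Var(B) = 1677.416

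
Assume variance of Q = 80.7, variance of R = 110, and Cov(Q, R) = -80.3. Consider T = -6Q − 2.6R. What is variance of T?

variance of T = 1143.44

variance of T = a²·variance of Q + b²·variance of R + 2ab·Cov(Q, R) with a = -6, b = -2.6.
= (-6)²·80.7 + (-2.6)²·110 + 2·(-6)·(-2.6)·(-80.3)
= 2905.2 + 743.6 + (-2505.36) = 1143.44.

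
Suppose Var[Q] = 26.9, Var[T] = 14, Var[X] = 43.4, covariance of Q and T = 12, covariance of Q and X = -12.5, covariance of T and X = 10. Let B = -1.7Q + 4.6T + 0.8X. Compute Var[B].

Var[B] = 321.677

Var[B] = a²·Var[Q] + b²·Var[T] + c²·Var[X] + 2ab·covariance of Q and T + 2ac·covariance of Q and X + 2bc·covariance of T and X, with a = -1.7, b = 4.6, c = 0.8.
= 77.741 + 296.24 + 27.776 + (-187.68) + 34 + 73.6
= 321.677.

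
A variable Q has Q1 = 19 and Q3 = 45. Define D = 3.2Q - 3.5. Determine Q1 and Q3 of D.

a = 3.2 > 0: Q1(D) = a·Q1(Q)+b = 57.3, Q3(D) = a·Q3(Q)+b = 140.5.

Q1(D) = 57.3, Q3(D) = 140.5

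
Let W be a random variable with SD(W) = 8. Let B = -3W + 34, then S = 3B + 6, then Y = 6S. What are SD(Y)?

SD(Y) = 432

SD(B) = |-3|·8 = 24.
SD(S) = |3|·24 = 72.
SD(Y) = |6|·72 = 432.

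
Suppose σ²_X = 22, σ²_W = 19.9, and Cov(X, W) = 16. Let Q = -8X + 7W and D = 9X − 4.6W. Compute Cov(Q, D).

Cov(Q, D) = -627.98

By bilinearity, Cov(Q, D) = ac·σ²_X + bd·σ²_W + (ad+bc)·Cov(X, W), with a=-8, b=7, c=9, d=-4.6.
ac·σ²_X = (-8)·9·22 = -1584
bd·σ²_W = 7·(-4.6)·19.9 = -640.78
(ad+bc)·Cov(X, W) = (99.8)·16 = 1596.8
Cov(Q, D) = -1584 + (-640.78) + 1596.8 = -627.98.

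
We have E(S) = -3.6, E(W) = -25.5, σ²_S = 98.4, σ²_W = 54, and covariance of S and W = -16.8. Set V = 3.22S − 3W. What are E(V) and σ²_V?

E(V) = 64.908, σ²_V = 1830.82656

E(V) = 3.22·E(S) + (-3)·E(W) = 3.22·(-3.6) + (-3)·(-25.5) = 64.908.
σ²_V = a²·σ²_S + b²·σ²_W + 2ab·covariance of S and W with a = 3.22, b = -3.
= 3.22²·98.4 + (-3)²·54 + 2·3.22·(-3)·(-16.8)
= 1020.25056 + 486 + 324.576 = 1830.82656.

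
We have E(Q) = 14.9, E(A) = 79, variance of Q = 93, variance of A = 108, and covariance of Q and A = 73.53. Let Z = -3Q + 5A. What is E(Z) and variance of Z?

E(Z) = (-3)·E(Q) + 5·E(A) = (-3)·14.9 + 5·79 = 350.3.
variance of Z = a²·variance of Q + b²·variance of A + 2ab·covariance of Q and A with a = -3, b = 5.
= (-3)²·93 + 5²·108 + 2·(-3)·5·73.53
= 837 + 2700 + (-2205.9) = 1331.1.

E(Z) = 350.3, variance of Z = 1331.1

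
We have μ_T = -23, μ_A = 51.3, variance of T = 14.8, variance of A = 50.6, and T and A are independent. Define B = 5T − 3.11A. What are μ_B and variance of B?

μ_B = -274.543, variance of B = 859.40826

μ_B = 5·μ_T + (-3.11)·μ_A = 5·(-23) + (-3.11)·51.3 = -274.543.
variance of B = a²·variance of T + b²·variance of A + 2ab·covariance of T and A with a = 5, b = -3.11.
Independence gives covariance of T and A = 0.
= 5²·14.8 + (-3.11)²·50.6 + 2·5·(-3.11)·0
= 370 + 489.40826 + 0 = 859.40826.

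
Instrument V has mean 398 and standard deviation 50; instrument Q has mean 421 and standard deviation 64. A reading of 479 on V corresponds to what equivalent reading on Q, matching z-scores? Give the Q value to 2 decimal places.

z = (479 − 398)/50 = 1.62.
Q = 421 + z·64 = 421 + (479 − 398)·64/50 = 524.68.

Q = 524.68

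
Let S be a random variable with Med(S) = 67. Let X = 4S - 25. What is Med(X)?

Med(X) = 243

A linear map preserves order up to sign, so Med(X) = a·Med(S) + b = 4·67 + (-25) = 243.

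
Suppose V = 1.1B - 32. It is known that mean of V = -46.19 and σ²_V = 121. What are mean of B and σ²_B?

From V = 1.1B - 32: mean of V = a·mean of B + b, so mean of B = (mean of V − b)/a = (-46.19 − (-32))/1.1 = -12.9.
σ²_V = a²·σ²_B, so σ²_B = 121/1.1² = 100.

mean of B = -12.9, σ²_B = 100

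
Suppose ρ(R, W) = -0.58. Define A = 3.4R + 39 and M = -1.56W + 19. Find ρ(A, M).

ρ(A, M) = 0.58

Linear rescalings preserve |correlation|; the slopes 3.4 and -1.56 have opposite signs, so the correlation flips sign: ρ(A, M) = −ρ(R, W) = 0.58.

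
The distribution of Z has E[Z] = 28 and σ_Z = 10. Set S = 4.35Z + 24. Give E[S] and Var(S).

S = 4.35Z + 24 is linear with a = 4.35, b = 24.
E[S] = a·E[Z] + b = 4.35·28 + 24 = 145.8.
Var(Z) = 10² = 100.
Var(S) = a²·Var(Z) = 4.35²·100 = 1892.25 (the additive constant 24 does not affect variance).

E[S] = 145.8, Var(S) = 1892.25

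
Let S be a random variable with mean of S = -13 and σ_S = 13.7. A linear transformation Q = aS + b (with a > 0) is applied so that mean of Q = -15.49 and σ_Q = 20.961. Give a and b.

σ_Q = a·σ_S (a > 0), so a = 20.961/13.7 = 1.53.
mean of Q = a·mean of S + b, so b = -15.49 − 1.53·(-13) = 4.4.

a = 1.53, b = 4.4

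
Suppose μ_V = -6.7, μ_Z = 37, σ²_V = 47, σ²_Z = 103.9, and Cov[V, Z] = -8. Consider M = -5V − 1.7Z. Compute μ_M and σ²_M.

μ_M = (-5)·μ_V + (-1.7)·μ_Z = (-5)·(-6.7) + (-1.7)·37 = -29.4.
σ²_M = a²·σ²_V + b²·σ²_Z + 2ab·Cov[V, Z] with a = -5, b = -1.7.
= (-5)²·47 + (-1.7)²·103.9 + 2·(-5)·(-1.7)·(-8)
= 1175 + 300.271 + (-136) = 1339.271.

μ_M = -29.4, σ²_M = 1339.271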